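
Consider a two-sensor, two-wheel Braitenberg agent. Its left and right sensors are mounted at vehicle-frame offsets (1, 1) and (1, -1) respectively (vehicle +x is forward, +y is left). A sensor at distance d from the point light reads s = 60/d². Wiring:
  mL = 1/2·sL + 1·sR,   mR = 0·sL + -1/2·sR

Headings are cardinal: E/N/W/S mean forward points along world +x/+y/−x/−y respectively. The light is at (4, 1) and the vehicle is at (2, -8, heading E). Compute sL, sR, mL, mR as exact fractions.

left sensor world pos  = (3, -7); dL² = 65
right sensor world pos = (3, -9); dR² = 101
sL = 60/65 = 12/13
sR = 60/101 = 60/101
mL = 1/2·sL + 1·sR = 1386/1313
mR = 0·sL + -1/2·sR = -30/101

12/13 60/101 1386/1313 -30/101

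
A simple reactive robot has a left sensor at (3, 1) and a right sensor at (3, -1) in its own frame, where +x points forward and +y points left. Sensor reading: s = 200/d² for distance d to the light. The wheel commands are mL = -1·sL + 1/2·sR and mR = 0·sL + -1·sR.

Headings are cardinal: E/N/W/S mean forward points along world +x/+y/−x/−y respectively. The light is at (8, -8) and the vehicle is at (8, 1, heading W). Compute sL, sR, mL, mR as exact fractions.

200/73 200/109 -14500/7957 -200/109

left sensor world pos  = (5, 0); dL² = 73
right sensor world pos = (5, 2); dR² = 109
sL = 200/73 = 200/73
sR = 200/109 = 200/109
mL = -1·sL + 1/2·sR = -14500/7957
mR = 0·sL + -1·sR = -200/109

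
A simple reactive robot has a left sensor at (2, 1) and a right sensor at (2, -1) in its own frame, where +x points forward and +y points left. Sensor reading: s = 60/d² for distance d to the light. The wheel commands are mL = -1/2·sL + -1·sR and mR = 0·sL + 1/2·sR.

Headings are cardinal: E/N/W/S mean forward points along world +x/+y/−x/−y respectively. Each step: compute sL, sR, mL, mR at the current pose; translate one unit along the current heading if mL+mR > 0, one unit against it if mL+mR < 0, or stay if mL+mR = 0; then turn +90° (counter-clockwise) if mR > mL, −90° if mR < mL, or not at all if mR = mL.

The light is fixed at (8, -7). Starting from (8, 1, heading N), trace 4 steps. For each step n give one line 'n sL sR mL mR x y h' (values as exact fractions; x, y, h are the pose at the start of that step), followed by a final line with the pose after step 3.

0 60/101 60/101 -90/101 30/101 8 1 N
1 3/2 15/17 -111/68 15/34 8 0 W
2 60/29 12/5 -498/145 6/5 9 0 S
3 2/3 30/29 -119/87 15/29 9 1 E
final 8 1 N

n=0: pose=(8,1,N); sL=60/101, sR=60/101; mL=-90/101, mR=30/101; mL+mR=-60/101 → advance -1; mR−mL=120/101 → turn +1·90°
n=1: pose=(8,0,W); sL=3/2, sR=15/17; mL=-111/68, mR=15/34; mL+mR=-81/68 → advance -1; mR−mL=141/68 → turn +1·90°
n=2: pose=(9,0,S); sL=60/29, sR=12/5; mL=-498/145, mR=6/5; mL+mR=-324/145 → advance -1; mR−mL=672/145 → turn +1·90°
n=3: pose=(9,1,E); sL=2/3, sR=30/29; mL=-119/87, mR=15/29; mL+mR=-74/87 → advance -1; mR−mL=164/87 → turn +1·90°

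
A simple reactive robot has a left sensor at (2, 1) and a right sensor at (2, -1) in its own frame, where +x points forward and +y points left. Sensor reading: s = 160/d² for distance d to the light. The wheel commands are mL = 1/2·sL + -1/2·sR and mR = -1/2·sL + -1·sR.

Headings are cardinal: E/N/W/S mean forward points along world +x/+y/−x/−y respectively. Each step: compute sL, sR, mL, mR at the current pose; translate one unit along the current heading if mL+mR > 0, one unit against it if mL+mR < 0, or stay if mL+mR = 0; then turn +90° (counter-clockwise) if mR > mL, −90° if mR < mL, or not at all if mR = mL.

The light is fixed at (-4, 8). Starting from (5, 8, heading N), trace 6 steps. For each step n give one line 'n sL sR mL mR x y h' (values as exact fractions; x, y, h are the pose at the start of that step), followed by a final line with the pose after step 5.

0 40/17 20/13 90/221 -600/221 5 8 N
1 160/121 32/25 64/3025 -5872/3025 5 7 E
2 16/9 80/29 -128/261 -952/261 4 7 S
3 160/37 160/37 0 -240/37 4 8 W
4 40/17 20/13 90/221 -600/221 5 8 N
5 160/121 32/25 64/3025 -5872/3025 5 7 E
final 4 7 S

n=0: pose=(5,8,N); sL=40/17, sR=20/13; mL=90/221, mR=-600/221; mL+mR=-30/13 → advance -1; mR−mL=-690/221 → turn -1·90°
n=1: pose=(5,7,E); sL=160/121, sR=32/25; mL=64/3025, mR=-5872/3025; mL+mR=-48/25 → advance -1; mR−mL=-5936/3025 → turn -1·90°
n=2: pose=(4,7,S); sL=16/9, sR=80/29; mL=-128/261, mR=-952/261; mL+mR=-120/29 → advance -1; mR−mL=-824/261 → turn -1·90°
n=3: pose=(4,8,W); sL=160/37, sR=160/37; mL=0, mR=-240/37; mL+mR=-240/37 → advance -1; mR−mL=-240/37 → turn -1·90°
n=4: pose=(5,8,N); sL=40/17, sR=20/13; mL=90/221, mR=-600/221; mL+mR=-30/13 → advance -1; mR−mL=-690/221 → turn -1·90°
n=5: pose=(5,7,E); sL=160/121, sR=32/25; mL=64/3025, mR=-5872/3025; mL+mR=-48/25 → advance -1; mR−mL=-5936/3025 → turn -1·90°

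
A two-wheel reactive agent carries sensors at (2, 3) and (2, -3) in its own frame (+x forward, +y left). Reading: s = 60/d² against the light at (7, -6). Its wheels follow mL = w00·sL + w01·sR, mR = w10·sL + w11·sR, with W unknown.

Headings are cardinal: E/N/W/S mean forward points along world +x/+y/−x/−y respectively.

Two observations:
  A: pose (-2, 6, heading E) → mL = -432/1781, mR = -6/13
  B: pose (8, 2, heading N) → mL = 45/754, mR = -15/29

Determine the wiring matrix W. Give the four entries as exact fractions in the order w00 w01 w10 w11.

1 -1 0 -1

obs A: pose=(-2,6,E) → sL=30/137, sR=6/13, mL=-432/1781, mR=-6/13
obs B: pose=(8,2,N) → sL=15/26, sR=15/29, mL=45/754, mR=-15/29
sensor matrix S = [[30/137, 6/13], [15/26, 15/29]]; det S = -102735/671437
solve [mL_A; mL_B] = S·[w00; w01] and [mR_A; mR_B] = S·[w10; w11]:
  w00 = 1, w01 = -1, w10 = 0, w11 = -1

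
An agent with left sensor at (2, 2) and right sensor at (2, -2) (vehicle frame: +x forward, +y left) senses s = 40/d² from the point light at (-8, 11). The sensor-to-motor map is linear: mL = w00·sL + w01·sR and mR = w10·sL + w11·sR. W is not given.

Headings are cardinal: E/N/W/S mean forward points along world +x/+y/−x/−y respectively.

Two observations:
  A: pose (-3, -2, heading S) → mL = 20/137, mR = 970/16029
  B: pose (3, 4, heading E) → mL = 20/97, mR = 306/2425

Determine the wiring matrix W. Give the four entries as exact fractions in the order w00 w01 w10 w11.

1 0 1 -1/2

obs A: pose=(-3,-2,S) → sL=20/137, sR=20/117, mL=20/137, mR=970/16029
obs B: pose=(3,4,E) → sL=20/97, sR=4/25, mL=20/97, mR=306/2425
sensor matrix S = [[20/137, 20/117], [20/97, 4/25]]; det S = -92416/7774065
solve [mL_A; mL_B] = S·[w00; w01] and [mR_A; mR_B] = S·[w10; w11]:
  w00 = 1, w01 = 0, w10 = 1, w11 = -1/2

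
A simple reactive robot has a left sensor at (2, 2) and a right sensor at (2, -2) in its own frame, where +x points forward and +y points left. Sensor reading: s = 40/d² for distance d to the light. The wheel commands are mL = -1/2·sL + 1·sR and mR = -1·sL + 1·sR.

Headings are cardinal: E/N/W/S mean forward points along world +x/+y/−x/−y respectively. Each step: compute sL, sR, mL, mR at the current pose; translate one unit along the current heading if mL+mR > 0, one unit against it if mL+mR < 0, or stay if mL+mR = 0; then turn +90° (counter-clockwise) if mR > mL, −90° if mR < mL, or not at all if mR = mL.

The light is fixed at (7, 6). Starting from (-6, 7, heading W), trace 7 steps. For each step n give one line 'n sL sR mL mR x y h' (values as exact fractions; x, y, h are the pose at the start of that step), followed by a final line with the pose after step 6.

0 20/113 20/117 1090/13221 -80/13221 -6 7 W
1 8/53 40/153 1508/8109 896/8109 -7 7 N
2 1/4 5/18 11/72 1/36 -7 8 E
3 40/121 8/45 68/5445 -832/5445 -6 8 S
4 20/113 4/25 202/2825 -48/2825 -6 9 W
5 40/281 40/169 7860/47489 4480/47489 -7 9 N
6 2/9 10/37 53/333 16/333 -7 10 E
final -6 10 S

n=0: pose=(-6,7,W); sL=20/113, sR=20/117; mL=1090/13221, mR=-80/13221; mL+mR=1010/13221 → advance +1; mR−mL=-10/113 → turn -1·90°
n=1: pose=(-7,7,N); sL=8/53, sR=40/153; mL=1508/8109, mR=896/8109; mL+mR=2404/8109 → advance +1; mR−mL=-4/53 → turn -1·90°
n=2: pose=(-7,8,E); sL=1/4, sR=5/18; mL=11/72, mR=1/36; mL+mR=13/72 → advance +1; mR−mL=-1/8 → turn -1·90°
n=3: pose=(-6,8,S); sL=40/121, sR=8/45; mL=68/5445, mR=-832/5445; mL+mR=-764/5445 → advance -1; mR−mL=-20/121 → turn -1·90°
n=4: pose=(-6,9,W); sL=20/113, sR=4/25; mL=202/2825, mR=-48/2825; mL+mR=154/2825 → advance +1; mR−mL=-10/113 → turn -1·90°
n=5: pose=(-7,9,N); sL=40/281, sR=40/169; mL=7860/47489, mR=4480/47489; mL+mR=12340/47489 → advance +1; mR−mL=-20/281 → turn -1·90°
n=6: pose=(-7,10,E); sL=2/9, sR=10/37; mL=53/333, mR=16/333; mL+mR=23/111 → advance +1; mR−mL=-1/9 → turn -1·90°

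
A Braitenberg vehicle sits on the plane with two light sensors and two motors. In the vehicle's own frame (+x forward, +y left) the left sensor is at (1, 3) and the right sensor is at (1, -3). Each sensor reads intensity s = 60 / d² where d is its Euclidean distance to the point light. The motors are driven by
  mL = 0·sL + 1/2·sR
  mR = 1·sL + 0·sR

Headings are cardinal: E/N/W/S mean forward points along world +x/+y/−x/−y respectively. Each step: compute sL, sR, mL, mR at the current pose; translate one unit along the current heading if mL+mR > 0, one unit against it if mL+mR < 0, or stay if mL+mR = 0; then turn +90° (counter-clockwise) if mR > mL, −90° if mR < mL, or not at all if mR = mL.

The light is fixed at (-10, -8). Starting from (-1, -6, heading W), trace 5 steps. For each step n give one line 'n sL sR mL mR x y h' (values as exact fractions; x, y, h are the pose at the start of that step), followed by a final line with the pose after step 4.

0 12/13 60/89 30/89 12/13 -1 -6 W
1 30/61 30/13 15/13 30/61 -2 -6 S
2 60/53 12/13 6/13 60/53 -2 -7 W
3 3/5 15/4 15/8 3/5 -3 -7 S
4 4/3 4/3 2/3 4/3 -3 -8 W
final -4 -8 S

n=0: pose=(-1,-6,W); sL=12/13, sR=60/89; mL=30/89, mR=12/13; mL+mR=1458/1157 → advance +1; mR−mL=678/1157 → turn +1·90°
n=1: pose=(-2,-6,S); sL=30/61, sR=30/13; mL=15/13, mR=30/61; mL+mR=1305/793 → advance +1; mR−mL=-525/793 → turn -1·90°
n=2: pose=(-2,-7,W); sL=60/53, sR=12/13; mL=6/13, mR=60/53; mL+mR=1098/689 → advance +1; mR−mL=462/689 → turn +1·90°
n=3: pose=(-3,-7,S); sL=3/5, sR=15/4; mL=15/8, mR=3/5; mL+mR=99/40 → advance +1; mR−mL=-51/40 → turn -1·90°
n=4: pose=(-3,-8,W); sL=4/3, sR=4/3; mL=2/3, mR=4/3; mL+mR=2 → advance +1; mR−mL=2/3 → turn +1·90°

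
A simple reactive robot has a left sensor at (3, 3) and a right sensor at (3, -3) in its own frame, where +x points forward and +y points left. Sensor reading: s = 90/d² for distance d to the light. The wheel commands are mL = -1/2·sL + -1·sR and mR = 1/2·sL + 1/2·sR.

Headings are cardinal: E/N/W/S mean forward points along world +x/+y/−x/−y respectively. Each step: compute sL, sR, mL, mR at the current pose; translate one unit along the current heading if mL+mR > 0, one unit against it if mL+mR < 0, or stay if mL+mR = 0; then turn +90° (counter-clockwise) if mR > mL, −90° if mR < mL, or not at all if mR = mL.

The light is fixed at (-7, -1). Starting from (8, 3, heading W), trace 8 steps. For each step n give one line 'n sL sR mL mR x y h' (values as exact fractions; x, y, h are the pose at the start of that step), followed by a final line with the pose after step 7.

0 18/29 90/193 -4347/5597 3042/5597 8 3 W
1 45/181 9/17 -4023/6154 1197/3077 9 3 S
2 18/85 18/73 -2187/6205 1422/6205 9 4 E
3 45/104 45/194 -9045/20176 6705/20176 8 4 N
4 18/29 90/193 -4347/5597 3042/5597 8 3 W
5 45/181 9/17 -4023/6154 1197/3077 9 3 S
6 18/85 18/73 -2187/6205 1422/6205 9 4 E
7 45/104 45/194 -9045/20176 6705/20176 8 4 N
final 8 3 W

n=0: pose=(8,3,W); sL=18/29, sR=90/193; mL=-4347/5597, mR=3042/5597; mL+mR=-45/193 → advance -1; mR−mL=7389/5597 → turn +1·90°
n=1: pose=(9,3,S); sL=45/181, sR=9/17; mL=-4023/6154, mR=1197/3077; mL+mR=-9/34 → advance -1; mR−mL=6417/6154 → turn +1·90°
n=2: pose=(9,4,E); sL=18/85, sR=18/73; mL=-2187/6205, mR=1422/6205; mL+mR=-9/73 → advance -1; mR−mL=3609/6205 → turn +1·90°
n=3: pose=(8,4,N); sL=45/104, sR=45/194; mL=-9045/20176, mR=6705/20176; mL+mR=-45/388 → advance -1; mR−mL=7875/10088 → turn +1·90°
n=4: pose=(8,3,W); sL=18/29, sR=90/193; mL=-4347/5597, mR=3042/5597; mL+mR=-45/193 → advance -1; mR−mL=7389/5597 → turn +1·90°
n=5: pose=(9,3,S); sL=45/181, sR=9/17; mL=-4023/6154, mR=1197/3077; mL+mR=-9/34 → advance -1; mR−mL=6417/6154 → turn +1·90°
n=6: pose=(9,4,E); sL=18/85, sR=18/73; mL=-2187/6205, mR=1422/6205; mL+mR=-9/73 → advance -1; mR−mL=3609/6205 → turn +1·90°
n=7: pose=(8,4,N); sL=45/104, sR=45/194; mL=-9045/20176, mR=6705/20176; mL+mR=-45/388 → advance -1; mR−mL=7875/10088 → turn +1·90°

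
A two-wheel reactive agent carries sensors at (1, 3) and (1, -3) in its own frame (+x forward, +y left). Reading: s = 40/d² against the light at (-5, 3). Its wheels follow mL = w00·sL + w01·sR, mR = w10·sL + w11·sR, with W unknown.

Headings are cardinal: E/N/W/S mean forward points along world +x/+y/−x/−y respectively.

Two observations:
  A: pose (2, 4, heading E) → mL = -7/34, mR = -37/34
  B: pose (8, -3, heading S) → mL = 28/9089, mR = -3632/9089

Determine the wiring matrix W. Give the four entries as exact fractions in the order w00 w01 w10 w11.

-1 1/2 -1 -1

obs A: pose=(2,4,E) → sL=1/2, sR=10/17, mL=-7/34, mR=-37/34
obs B: pose=(8,-3,S) → sL=8/61, sR=40/149, mL=28/9089, mR=-3632/9089
sensor matrix S = [[1/2, 10/17], [8/61, 40/149]]; det S = 8820/154513
solve [mL_A; mL_B] = S·[w00; w01] and [mR_A; mR_B] = S·[w10; w11]:
  w00 = -1, w01 = 1/2, w10 = -1, w11 = -1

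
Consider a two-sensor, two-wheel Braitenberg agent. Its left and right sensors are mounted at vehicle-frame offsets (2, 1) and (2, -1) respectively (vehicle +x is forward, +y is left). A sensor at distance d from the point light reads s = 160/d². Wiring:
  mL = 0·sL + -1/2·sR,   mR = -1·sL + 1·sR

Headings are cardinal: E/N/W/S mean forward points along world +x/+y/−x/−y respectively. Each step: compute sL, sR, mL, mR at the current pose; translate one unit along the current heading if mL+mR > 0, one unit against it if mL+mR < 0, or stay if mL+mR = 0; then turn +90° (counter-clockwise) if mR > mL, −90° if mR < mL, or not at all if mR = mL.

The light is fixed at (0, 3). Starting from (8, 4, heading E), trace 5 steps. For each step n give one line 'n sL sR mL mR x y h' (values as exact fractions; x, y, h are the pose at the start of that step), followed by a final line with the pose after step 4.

n=0: pose=(8,4,E); sL=20/13, sR=8/5; mL=-4/5, mR=4/65; mL+mR=-48/65 → advance -1; mR−mL=56/65 → turn +1·90°
n=1: pose=(7,4,N); sL=32/9, sR=160/73; mL=-80/73, mR=-896/657; mL+mR=-1616/657 → advance -1; mR−mL=-176/657 → turn -1·90°
n=2: pose=(7,3,E); sL=80/41, sR=80/41; mL=-40/41, mR=0; mL+mR=-40/41 → advance -1; mR−mL=40/41 → turn +1·90°
n=3: pose=(6,3,N); sL=160/29, sR=160/53; mL=-80/53, mR=-3840/1537; mL+mR=-6160/1537 → advance -1; mR−mL=-1520/1537 → turn -1·90°
n=4: pose=(6,2,E); sL=5/2, sR=40/17; mL=-20/17, mR=-5/34; mL+mR=-45/34 → advance -1; mR−mL=35/34 → turn +1·90°

0 20/13 8/5 -4/5 4/65 8 4 E
1 32/9 160/73 -80/73 -896/657 7 4 N
2 80/41 80/41 -40/41 0 7 3 E
3 160/29 160/53 -80/53 -3840/1537 6 3 N
4 5/2 40/17 -20/17 -5/34 6 2 E
final 5 2 N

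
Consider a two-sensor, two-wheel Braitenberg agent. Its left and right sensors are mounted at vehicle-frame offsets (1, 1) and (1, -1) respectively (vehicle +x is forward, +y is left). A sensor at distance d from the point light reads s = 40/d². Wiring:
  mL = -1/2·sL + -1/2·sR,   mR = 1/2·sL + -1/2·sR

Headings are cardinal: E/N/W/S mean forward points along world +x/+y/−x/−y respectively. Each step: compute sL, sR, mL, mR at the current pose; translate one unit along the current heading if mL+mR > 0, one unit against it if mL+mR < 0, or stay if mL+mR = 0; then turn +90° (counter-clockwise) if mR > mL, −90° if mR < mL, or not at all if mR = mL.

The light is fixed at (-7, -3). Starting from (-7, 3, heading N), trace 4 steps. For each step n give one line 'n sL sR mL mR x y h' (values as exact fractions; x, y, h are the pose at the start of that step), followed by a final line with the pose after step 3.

n=0: pose=(-7,3,N); sL=4/5, sR=4/5; mL=-4/5, mR=0; mL+mR=-4/5 → advance -1; mR−mL=4/5 → turn +1·90°
n=1: pose=(-7,2,W); sL=40/17, sR=40/37; mL=-1080/629, mR=400/629; mL+mR=-40/37 → advance -1; mR−mL=40/17 → turn +1·90°
n=2: pose=(-6,2,S); sL=2, sR=5/2; mL=-9/4, mR=-1/4; mL+mR=-5/2 → advance -1; mR−mL=2 → turn +1·90°
n=3: pose=(-6,3,E); sL=40/53, sR=40/29; mL=-1640/1537, mR=-480/1537; mL+mR=-40/29 → advance -1; mR−mL=40/53 → turn +1·90°

0 4/5 4/5 -4/5 0 -7 3 N
1 40/17 40/37 -1080/629 400/629 -7 2 W
2 2 5/2 -9/4 -1/4 -6 2 S
3 40/53 40/29 -1640/1537 -480/1537 -6 3 E
final -7 3 N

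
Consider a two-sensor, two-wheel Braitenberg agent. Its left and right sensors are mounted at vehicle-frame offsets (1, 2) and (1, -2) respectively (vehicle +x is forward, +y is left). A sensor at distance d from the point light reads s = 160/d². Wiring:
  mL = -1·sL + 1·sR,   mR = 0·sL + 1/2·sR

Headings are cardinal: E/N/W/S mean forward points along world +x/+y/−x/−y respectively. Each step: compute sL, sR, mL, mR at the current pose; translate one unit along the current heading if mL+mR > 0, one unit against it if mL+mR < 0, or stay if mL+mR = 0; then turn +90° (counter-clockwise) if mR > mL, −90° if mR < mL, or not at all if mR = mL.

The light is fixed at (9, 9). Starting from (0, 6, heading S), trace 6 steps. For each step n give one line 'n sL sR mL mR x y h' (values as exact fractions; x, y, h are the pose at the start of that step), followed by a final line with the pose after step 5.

0 32/13 160/137 -2304/1781 80/137 0 6 S
1 5/2 2 -1/2 1 0 7 E
2 160/101 160/37 10240/3737 80/37 1 7 N
3 16/5 80/29 -64/145 40/29 1 8 E
4 160/81 32/5 1792/405 16/5 2 8 N
5 4 4 0 2 2 9 E
final 3 9 N

n=0: pose=(0,6,S); sL=32/13, sR=160/137; mL=-2304/1781, mR=80/137; mL+mR=-1264/1781 → advance -1; mR−mL=3344/1781 → turn +1·90°
n=1: pose=(0,7,E); sL=5/2, sR=2; mL=-1/2, mR=1; mL+mR=1/2 → advance +1; mR−mL=3/2 → turn +1·90°
n=2: pose=(1,7,N); sL=160/101, sR=160/37; mL=10240/3737, mR=80/37; mL+mR=18320/3737 → advance +1; mR−mL=-2160/3737 → turn -1·90°
n=3: pose=(1,8,E); sL=16/5, sR=80/29; mL=-64/145, mR=40/29; mL+mR=136/145 → advance +1; mR−mL=264/145 → turn +1·90°
n=4: pose=(2,8,N); sL=160/81, sR=32/5; mL=1792/405, mR=16/5; mL+mR=3088/405 → advance +1; mR−mL=-496/405 → turn -1·90°
n=5: pose=(2,9,E); sL=4, sR=4; mL=0, mR=2; mL+mR=2 → advance +1; mR−mL=2 → turn +1·90°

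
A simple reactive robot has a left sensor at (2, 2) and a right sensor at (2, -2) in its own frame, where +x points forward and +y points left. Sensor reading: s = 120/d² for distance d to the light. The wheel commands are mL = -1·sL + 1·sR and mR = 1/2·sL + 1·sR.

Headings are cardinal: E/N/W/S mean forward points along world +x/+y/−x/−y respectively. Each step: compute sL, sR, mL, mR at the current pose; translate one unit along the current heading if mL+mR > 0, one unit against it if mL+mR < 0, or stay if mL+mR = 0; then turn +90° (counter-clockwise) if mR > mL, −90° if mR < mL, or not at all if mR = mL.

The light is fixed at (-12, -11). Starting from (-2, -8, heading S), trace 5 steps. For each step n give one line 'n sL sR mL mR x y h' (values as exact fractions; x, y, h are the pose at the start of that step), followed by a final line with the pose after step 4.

n=0: pose=(-2,-8,S); sL=24/29, sR=24/13; mL=384/377, mR=852/377; mL+mR=1236/377 → advance +1; mR−mL=36/29 → turn +1·90°
n=1: pose=(-2,-9,E); sL=3/4, sR=5/6; mL=1/12, mR=29/24; mL+mR=31/24 → advance +1; mR−mL=9/8 → turn +1·90°
n=2: pose=(-1,-9,N); sL=120/97, sR=24/37; mL=-2112/3589, mR=4548/3589; mL+mR=2436/3589 → advance +1; mR−mL=180/97 → turn +1·90°
n=3: pose=(-1,-8,W); sL=60/41, sR=60/53; mL=-720/2173, mR=4050/2173; mL+mR=3330/2173 → advance +1; mR−mL=90/41 → turn +1·90°
n=4: pose=(-2,-8,S); sL=24/29, sR=24/13; mL=384/377, mR=852/377; mL+mR=1236/377 → advance +1; mR−mL=36/29 → turn +1·90°

0 24/29 24/13 384/377 852/377 -2 -8 S
1 3/4 5/6 1/12 29/24 -2 -9 E
2 120/97 24/37 -2112/3589 4548/3589 -1 -9 N
3 60/41 60/53 -720/2173 4050/2173 -1 -8 W
4 24/29 24/13 384/377 852/377 -2 -8 S
final -2 -9 E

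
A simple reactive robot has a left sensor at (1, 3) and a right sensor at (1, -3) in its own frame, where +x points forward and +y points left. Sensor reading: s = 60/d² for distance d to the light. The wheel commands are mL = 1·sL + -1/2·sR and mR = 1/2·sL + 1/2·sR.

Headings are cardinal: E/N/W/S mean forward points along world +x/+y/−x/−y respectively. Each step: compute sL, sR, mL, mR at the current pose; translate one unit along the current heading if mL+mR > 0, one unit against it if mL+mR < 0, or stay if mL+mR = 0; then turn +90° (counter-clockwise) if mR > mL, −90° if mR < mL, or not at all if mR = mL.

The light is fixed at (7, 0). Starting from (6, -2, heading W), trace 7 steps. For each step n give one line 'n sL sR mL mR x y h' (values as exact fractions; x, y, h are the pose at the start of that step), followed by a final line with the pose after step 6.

0 60/29 12 -114/29 204/29 6 -2 W
1 6 30/17 87/17 66/17 5 -2 S
2 4/3 20/3 -2 4 5 -3 W
3 15/4 15/13 165/52 255/104 4 -3 S
4 12/13 60/17 -186/221 492/221 4 -4 W
5 30/13 30/37 915/481 750/481 3 -4 S
6 60/89 60/29 -930/2581 3540/2581 3 -5 W
final 2 -5 S

n=0: pose=(6,-2,W); sL=60/29, sR=12; mL=-114/29, mR=204/29; mL+mR=90/29 → advance +1; mR−mL=318/29 → turn +1·90°
n=1: pose=(5,-2,S); sL=6, sR=30/17; mL=87/17, mR=66/17; mL+mR=9 → advance +1; mR−mL=-21/17 → turn -1·90°
n=2: pose=(5,-3,W); sL=4/3, sR=20/3; mL=-2, mR=4; mL+mR=2 → advance +1; mR−mL=6 → turn +1·90°
n=3: pose=(4,-3,S); sL=15/4, sR=15/13; mL=165/52, mR=255/104; mL+mR=45/8 → advance +1; mR−mL=-75/104 → turn -1·90°
n=4: pose=(4,-4,W); sL=12/13, sR=60/17; mL=-186/221, mR=492/221; mL+mR=18/13 → advance +1; mR−mL=678/221 → turn +1·90°
n=5: pose=(3,-4,S); sL=30/13, sR=30/37; mL=915/481, mR=750/481; mL+mR=45/13 → advance +1; mR−mL=-165/481 → turn -1·90°
n=6: pose=(3,-5,W); sL=60/89, sR=60/29; mL=-930/2581, mR=3540/2581; mL+mR=90/89 → advance +1; mR−mL=4470/2581 → turn +1·90°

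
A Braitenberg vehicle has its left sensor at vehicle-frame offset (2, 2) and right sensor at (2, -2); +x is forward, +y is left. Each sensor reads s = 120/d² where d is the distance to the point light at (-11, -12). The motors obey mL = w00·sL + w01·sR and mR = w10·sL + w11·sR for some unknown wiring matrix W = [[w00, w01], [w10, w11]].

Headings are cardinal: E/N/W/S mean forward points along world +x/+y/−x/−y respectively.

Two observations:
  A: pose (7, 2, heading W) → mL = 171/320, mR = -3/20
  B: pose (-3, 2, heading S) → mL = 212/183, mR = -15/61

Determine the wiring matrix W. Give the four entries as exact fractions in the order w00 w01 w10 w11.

obs A: pose=(7,2,W) → sL=3/10, sR=15/64, mL=171/320, mR=-3/20
obs B: pose=(-3,2,S) → sL=30/61, sR=2/3, mL=212/183, mR=-15/61
sensor matrix S = [[3/10, 15/64], [30/61, 2/3]]; det S = 827/9760
solve [mL_A; mL_B] = S·[w00; w01] and [mR_A; mR_B] = S·[w10; w11]:
  w00 = 1, w01 = 1, w10 = -1/2, w11 = 0

1 1 -1/2 0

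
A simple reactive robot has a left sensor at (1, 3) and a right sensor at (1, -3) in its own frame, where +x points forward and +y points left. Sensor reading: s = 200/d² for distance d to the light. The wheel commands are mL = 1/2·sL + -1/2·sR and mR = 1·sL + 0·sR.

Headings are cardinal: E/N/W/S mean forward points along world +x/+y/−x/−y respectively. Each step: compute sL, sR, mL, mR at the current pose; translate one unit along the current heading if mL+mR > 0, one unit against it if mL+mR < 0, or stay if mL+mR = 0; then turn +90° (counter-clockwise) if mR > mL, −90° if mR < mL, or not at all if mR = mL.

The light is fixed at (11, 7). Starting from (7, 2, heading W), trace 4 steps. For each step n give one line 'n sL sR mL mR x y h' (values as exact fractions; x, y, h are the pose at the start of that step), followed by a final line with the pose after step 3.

n=0: pose=(7,2,W); sL=200/89, sR=200/29; mL=-6000/2581, mR=200/89; mL+mR=-200/2581 → advance -1; mR−mL=11800/2581 → turn +1·90°
n=1: pose=(8,2,S); sL=50/9, sR=25/9; mL=25/18, mR=50/9; mL+mR=125/18 → advance +1; mR−mL=25/6 → turn +1·90°
n=2: pose=(8,1,E); sL=200/13, sR=40/17; mL=1440/221, mR=200/13; mL+mR=4840/221 → advance +1; mR−mL=1960/221 → turn +1·90°
n=3: pose=(9,1,N); sL=4, sR=100/13; mL=-24/13, mR=4; mL+mR=28/13 → advance +1; mR−mL=76/13 → turn +1·90°

0 200/89 200/29 -6000/2581 200/89 7 2 W
1 50/9 25/9 25/18 50/9 8 2 S
2 200/13 40/17 1440/221 200/13 8 1 E
3 4 100/13 -24/13 4 9 1 N
final 9 2 W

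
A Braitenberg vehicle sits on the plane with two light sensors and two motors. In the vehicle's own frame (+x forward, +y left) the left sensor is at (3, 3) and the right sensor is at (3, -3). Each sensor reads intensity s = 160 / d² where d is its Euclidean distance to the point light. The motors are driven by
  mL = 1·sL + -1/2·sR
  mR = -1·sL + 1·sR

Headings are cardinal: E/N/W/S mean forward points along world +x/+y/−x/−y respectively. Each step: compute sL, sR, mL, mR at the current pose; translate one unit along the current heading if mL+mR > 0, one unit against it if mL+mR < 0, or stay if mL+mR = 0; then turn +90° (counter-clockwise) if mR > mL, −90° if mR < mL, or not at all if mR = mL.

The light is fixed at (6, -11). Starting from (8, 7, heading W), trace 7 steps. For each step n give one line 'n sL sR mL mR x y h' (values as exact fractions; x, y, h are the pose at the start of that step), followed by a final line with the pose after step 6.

0 80/113 80/221 13160/24973 -8640/24973 8 7 W
1 32/89 160/457 7504/40673 -384/40673 7 7 N
2 8/25 10/17 11/425 114/425 7 8 E
3 32/97 160/509 8528/49373 -768/49373 8 8 N
4 80/277 80/157 1480/43489 9600/43489 8 9 E
5 160/529 32/113 9616/59777 -1152/59777 9 9 N
6 40/153 4/9 2/51 28/153 9 10 E
final 10 10 N

n=0: pose=(8,7,W); sL=80/113, sR=80/221; mL=13160/24973, mR=-8640/24973; mL+mR=40/221 → advance +1; mR−mL=-21800/24973 → turn -1·90°
n=1: pose=(7,7,N); sL=32/89, sR=160/457; mL=7504/40673, mR=-384/40673; mL+mR=80/457 → advance +1; mR−mL=-7888/40673 → turn -1·90°
n=2: pose=(7,8,E); sL=8/25, sR=10/17; mL=11/425, mR=114/425; mL+mR=5/17 → advance +1; mR−mL=103/425 → turn +1·90°
n=3: pose=(8,8,N); sL=32/97, sR=160/509; mL=8528/49373, mR=-768/49373; mL+mR=80/509 → advance +1; mR−mL=-9296/49373 → turn -1·90°
n=4: pose=(8,9,E); sL=80/277, sR=80/157; mL=1480/43489, mR=9600/43489; mL+mR=40/157 → advance +1; mR−mL=8120/43489 → turn +1·90°
n=5: pose=(9,9,N); sL=160/529, sR=32/113; mL=9616/59777, mR=-1152/59777; mL+mR=16/113 → advance +1; mR−mL=-10768/59777 → turn -1·90°
n=6: pose=(9,10,E); sL=40/153, sR=4/9; mL=2/51, mR=28/153; mL+mR=2/9 → advance +1; mR−mL=22/153 → turn +1·90°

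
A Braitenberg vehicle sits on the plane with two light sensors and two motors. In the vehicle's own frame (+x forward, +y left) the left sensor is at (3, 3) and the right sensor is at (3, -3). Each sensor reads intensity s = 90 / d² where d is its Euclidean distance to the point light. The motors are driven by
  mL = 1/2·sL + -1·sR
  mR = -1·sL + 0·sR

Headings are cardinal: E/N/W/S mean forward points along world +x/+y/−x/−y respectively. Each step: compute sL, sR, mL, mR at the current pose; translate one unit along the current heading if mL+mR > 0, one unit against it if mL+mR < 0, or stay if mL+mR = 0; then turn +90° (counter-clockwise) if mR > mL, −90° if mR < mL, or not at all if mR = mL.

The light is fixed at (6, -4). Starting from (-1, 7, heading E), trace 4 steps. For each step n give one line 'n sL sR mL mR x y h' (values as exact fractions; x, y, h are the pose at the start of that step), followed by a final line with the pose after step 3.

n=0: pose=(-1,7,E); sL=45/106, sR=9/8; mL=-387/424, mR=-45/106; mL+mR=-567/424 → advance -1; mR−mL=207/424 → turn +1·90°
n=1: pose=(-2,7,N); sL=90/317, sR=90/221; mL=-18585/70057, mR=-90/317; mL+mR=-38475/70057 → advance -1; mR−mL=-1305/70057 → turn -1·90°
n=2: pose=(-2,6,E); sL=45/97, sR=45/37; mL=-7065/7178, mR=-45/97; mL+mR=-10395/7178 → advance -1; mR−mL=3735/7178 → turn +1·90°
n=3: pose=(-3,6,N); sL=90/313, sR=18/41; mL=-3789/12833, mR=-90/313; mL+mR=-7479/12833 → advance -1; mR−mL=99/12833 → turn +1·90°

0 45/106 9/8 -387/424 -45/106 -1 7 E
1 90/317 90/221 -18585/70057 -90/317 -2 7 N
2 45/97 45/37 -7065/7178 -45/97 -2 6 E
3 90/313 18/41 -3789/12833 -90/313 -3 6 N
final -3 5 W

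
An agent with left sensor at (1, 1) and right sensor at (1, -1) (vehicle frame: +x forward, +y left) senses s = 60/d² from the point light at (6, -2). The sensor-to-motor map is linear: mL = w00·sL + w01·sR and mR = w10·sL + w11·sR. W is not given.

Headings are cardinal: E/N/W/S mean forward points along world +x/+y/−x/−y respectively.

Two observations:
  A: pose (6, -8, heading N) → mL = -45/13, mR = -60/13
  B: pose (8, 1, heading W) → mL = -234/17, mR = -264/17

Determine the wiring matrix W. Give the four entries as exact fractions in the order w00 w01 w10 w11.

-1 -1/2 -1 -1

obs A: pose=(6,-8,N) → sL=30/13, sR=30/13, mL=-45/13, mR=-60/13
obs B: pose=(8,1,W) → sL=12, sR=60/17, mL=-234/17, mR=-264/17
sensor matrix S = [[30/13, 30/13], [12, 60/17]]; det S = -4320/221
solve [mL_A; mL_B] = S·[w00; w01] and [mR_A; mR_B] = S·[w10; w11]:
  w00 = -1, w01 = -1/2, w10 = -1, w11 = -1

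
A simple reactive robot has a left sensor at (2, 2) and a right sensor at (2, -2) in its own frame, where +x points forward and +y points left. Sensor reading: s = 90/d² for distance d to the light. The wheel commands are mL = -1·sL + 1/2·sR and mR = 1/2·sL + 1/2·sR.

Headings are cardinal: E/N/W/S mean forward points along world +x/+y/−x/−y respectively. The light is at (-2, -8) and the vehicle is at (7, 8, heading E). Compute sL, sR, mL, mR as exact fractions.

18/89 90/317 -1701/28213 6858/28213

left sensor world pos  = (9, 10); dL² = 445
right sensor world pos = (9, 6); dR² = 317
sL = 90/445 = 18/89
sR = 90/317 = 90/317
mL = -1·sL + 1/2·sR = -1701/28213
mR = 1/2·sL + 1/2·sR = 6858/28213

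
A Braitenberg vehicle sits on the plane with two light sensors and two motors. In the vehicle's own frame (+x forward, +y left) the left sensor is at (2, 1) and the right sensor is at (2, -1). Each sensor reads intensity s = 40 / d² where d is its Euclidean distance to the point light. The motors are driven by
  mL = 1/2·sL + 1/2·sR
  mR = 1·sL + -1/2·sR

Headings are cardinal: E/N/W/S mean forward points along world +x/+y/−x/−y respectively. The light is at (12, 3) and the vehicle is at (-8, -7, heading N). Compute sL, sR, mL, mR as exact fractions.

left sensor world pos  = (-9, -5); dL² = 505
right sensor world pos = (-7, -5); dR² = 425
sL = 40/505 = 8/101
sR = 40/425 = 8/85
mL = 1/2·sL + 1/2·sR = 744/8585
mR = 1·sL + -1/2·sR = 276/8585

8/101 8/85 744/8585 276/8585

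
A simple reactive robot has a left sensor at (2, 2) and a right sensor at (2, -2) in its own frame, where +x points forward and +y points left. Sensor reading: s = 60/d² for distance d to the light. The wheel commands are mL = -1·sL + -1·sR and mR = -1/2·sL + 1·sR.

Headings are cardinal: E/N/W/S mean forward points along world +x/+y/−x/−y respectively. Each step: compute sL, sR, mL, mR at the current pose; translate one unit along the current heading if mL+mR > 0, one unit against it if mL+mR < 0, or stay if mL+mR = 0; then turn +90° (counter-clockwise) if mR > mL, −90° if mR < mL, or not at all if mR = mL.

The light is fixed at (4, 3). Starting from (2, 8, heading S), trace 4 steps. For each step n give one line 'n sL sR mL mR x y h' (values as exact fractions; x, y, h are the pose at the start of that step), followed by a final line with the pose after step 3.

0 20/3 12/5 -136/15 -14/15 2 8 S
1 15/16 15/4 -75/16 105/32 2 9 E
2 60/89 12/13 -1848/1157 678/1157 1 9 N
3 30/17 30/37 -1620/629 -45/629 1 8 W
final 2 8 S

n=0: pose=(2,8,S); sL=20/3, sR=12/5; mL=-136/15, mR=-14/15; mL+mR=-10 → advance -1; mR−mL=122/15 → turn +1·90°
n=1: pose=(2,9,E); sL=15/16, sR=15/4; mL=-75/16, mR=105/32; mL+mR=-45/32 → advance -1; mR−mL=255/32 → turn +1·90°
n=2: pose=(1,9,N); sL=60/89, sR=12/13; mL=-1848/1157, mR=678/1157; mL+mR=-90/89 → advance -1; mR−mL=2526/1157 → turn +1·90°
n=3: pose=(1,8,W); sL=30/17, sR=30/37; mL=-1620/629, mR=-45/629; mL+mR=-45/17 → advance -1; mR−mL=1575/629 → turn +1·90°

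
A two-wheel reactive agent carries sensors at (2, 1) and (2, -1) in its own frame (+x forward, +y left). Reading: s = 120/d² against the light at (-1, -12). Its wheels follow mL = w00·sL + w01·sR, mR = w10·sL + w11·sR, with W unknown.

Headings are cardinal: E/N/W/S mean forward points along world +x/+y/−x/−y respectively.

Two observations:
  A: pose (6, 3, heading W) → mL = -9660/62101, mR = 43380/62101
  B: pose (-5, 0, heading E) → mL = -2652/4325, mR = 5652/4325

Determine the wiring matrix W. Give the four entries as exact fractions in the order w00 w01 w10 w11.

1/2 -1 1/2 1

obs A: pose=(6,3,W) → sL=120/221, sR=120/281, mL=-9660/62101, mR=43380/62101
obs B: pose=(-5,0,E) → sL=120/173, sR=24/25, mL=-2652/4325, mR=5652/4325
sensor matrix S = [[120/221, 120/281], [120/173, 24/25]]; det S = 12089088/53717365
solve [mL_A; mL_B] = S·[w00; w01] and [mR_A; mR_B] = S·[w10; w11]:
  w00 = 1/2, w01 = -1, w10 = 1/2, w11 = 1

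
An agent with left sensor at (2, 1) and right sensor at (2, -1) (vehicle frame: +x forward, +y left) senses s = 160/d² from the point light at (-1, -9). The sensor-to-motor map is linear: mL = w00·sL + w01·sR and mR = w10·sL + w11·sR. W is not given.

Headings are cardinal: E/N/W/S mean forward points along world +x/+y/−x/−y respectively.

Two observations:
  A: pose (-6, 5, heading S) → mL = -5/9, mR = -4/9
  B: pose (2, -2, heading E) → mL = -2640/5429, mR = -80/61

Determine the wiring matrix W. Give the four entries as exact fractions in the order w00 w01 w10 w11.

-1 1/2 0 -1/2

obs A: pose=(-6,5,S) → sL=1, sR=8/9, mL=-5/9, mR=-4/9
obs B: pose=(2,-2,E) → sL=160/89, sR=160/61, mL=-2640/5429, mR=-80/61
sensor matrix S = [[1, 8/9], [160/89, 160/61]]; det S = 50080/48861
solve [mL_A; mL_B] = S·[w00; w01] and [mR_A; mR_B] = S·[w10; w11]:
  w00 = -1, w01 = 1/2, w10 = 0, w11 = -1/2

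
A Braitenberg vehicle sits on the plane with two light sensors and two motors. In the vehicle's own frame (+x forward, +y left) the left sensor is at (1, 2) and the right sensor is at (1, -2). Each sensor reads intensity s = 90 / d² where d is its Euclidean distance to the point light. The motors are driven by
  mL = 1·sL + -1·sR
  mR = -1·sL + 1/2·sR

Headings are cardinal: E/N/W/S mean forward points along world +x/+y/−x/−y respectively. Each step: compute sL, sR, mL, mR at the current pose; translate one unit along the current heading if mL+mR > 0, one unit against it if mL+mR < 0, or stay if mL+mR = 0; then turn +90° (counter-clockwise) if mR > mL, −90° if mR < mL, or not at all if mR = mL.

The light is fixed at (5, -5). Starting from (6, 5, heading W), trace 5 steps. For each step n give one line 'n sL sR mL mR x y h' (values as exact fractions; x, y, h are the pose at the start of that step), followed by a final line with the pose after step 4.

0 45/32 5/8 25/32 -35/32 6 5 W
1 90/121 90/137 1440/16577 -6885/16577 7 5 N
2 9/13 45/29 -324/377 63/754 7 4 E
3 90/101 90/109 720/11009 -5265/11009 6 4 N
4 45/52 9/4 -18/13 27/104 6 3 E
final 5 3 N

n=0: pose=(6,5,W); sL=45/32, sR=5/8; mL=25/32, mR=-35/32; mL+mR=-5/16 → advance -1; mR−mL=-15/8 → turn -1·90°
n=1: pose=(7,5,N); sL=90/121, sR=90/137; mL=1440/16577, mR=-6885/16577; mL+mR=-45/137 → advance -1; mR−mL=-8325/16577 → turn -1·90°
n=2: pose=(7,4,E); sL=9/13, sR=45/29; mL=-324/377, mR=63/754; mL+mR=-45/58 → advance -1; mR−mL=711/754 → turn +1·90°
n=3: pose=(6,4,N); sL=90/101, sR=90/109; mL=720/11009, mR=-5265/11009; mL+mR=-45/109 → advance -1; mR−mL=-5985/11009 → turn -1·90°
n=4: pose=(6,3,E); sL=45/52, sR=9/4; mL=-18/13, mR=27/104; mL+mR=-9/8 → advance -1; mR−mL=171/104 → turn +1·90°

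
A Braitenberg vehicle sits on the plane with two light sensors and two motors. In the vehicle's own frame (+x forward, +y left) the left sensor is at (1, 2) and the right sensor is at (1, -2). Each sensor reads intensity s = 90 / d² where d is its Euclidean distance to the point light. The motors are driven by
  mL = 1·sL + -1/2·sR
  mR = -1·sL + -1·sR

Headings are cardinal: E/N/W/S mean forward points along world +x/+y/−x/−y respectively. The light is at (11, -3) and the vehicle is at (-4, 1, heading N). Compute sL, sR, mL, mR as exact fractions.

left sensor world pos  = (-6, 2); dL² = 314
right sensor world pos = (-2, 2); dR² = 194
sL = 90/314 = 45/157
sR = 90/194 = 45/97
mL = 1·sL + -1/2·sR = 1665/30458
mR = -1·sL + -1·sR = -11430/15229

45/157 45/97 1665/30458 -11430/15229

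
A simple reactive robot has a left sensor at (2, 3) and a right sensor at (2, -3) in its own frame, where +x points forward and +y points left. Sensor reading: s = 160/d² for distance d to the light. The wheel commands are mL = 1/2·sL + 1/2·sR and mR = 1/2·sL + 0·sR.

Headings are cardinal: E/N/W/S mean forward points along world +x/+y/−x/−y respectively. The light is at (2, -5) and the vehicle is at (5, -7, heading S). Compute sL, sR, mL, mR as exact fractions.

40/13 10 85/13 20/13

left sensor world pos  = (8, -9); dL² = 52
right sensor world pos = (2, -9); dR² = 16
sL = 160/52 = 40/13
sR = 160/16 = 10
mL = 1/2·sL + 1/2·sR = 85/13
mR = 1/2·sL + 0·sR = 20/13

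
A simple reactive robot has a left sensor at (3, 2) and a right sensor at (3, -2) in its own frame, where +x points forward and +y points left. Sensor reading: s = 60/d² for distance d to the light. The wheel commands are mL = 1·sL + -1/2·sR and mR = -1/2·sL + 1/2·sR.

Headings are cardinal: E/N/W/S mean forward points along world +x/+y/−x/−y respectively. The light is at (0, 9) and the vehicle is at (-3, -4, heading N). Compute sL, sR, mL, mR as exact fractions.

left sensor world pos  = (-5, -1); dL² = 125
right sensor world pos = (-1, -1); dR² = 101
sL = 60/125 = 12/25
sR = 60/101 = 60/101
mL = 1·sL + -1/2·sR = 462/2525
mR = -1/2·sL + 1/2·sR = 144/2525

12/25 60/101 462/2525 144/2525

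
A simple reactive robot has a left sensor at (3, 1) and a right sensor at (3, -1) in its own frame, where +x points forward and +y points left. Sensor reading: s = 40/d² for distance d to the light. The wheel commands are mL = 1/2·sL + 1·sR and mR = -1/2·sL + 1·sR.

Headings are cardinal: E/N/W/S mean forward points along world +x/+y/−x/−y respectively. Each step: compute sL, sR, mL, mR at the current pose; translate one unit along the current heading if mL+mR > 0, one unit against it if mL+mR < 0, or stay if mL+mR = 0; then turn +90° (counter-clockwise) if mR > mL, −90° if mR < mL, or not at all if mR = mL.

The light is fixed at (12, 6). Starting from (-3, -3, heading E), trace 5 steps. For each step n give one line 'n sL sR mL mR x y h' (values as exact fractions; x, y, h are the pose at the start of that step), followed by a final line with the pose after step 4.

0 5/26 10/61 825/3172 215/3172 -3 -3 E
1 40/313 40/369 19900/115497 5140/115497 -2 -3 S
2 4/41 4/37 238/1517 90/1517 -2 -4 W
3 8/61 8/49 684/2989 292/2989 -3 -4 N
4 5/26 10/61 825/3172 215/3172 -3 -3 E
final -2 -3 S

n=0: pose=(-3,-3,E); sL=5/26, sR=10/61; mL=825/3172, mR=215/3172; mL+mR=20/61 → advance +1; mR−mL=-5/26 → turn -1·90°
n=1: pose=(-2,-3,S); sL=40/313, sR=40/369; mL=19900/115497, mR=5140/115497; mL+mR=80/369 → advance +1; mR−mL=-40/313 → turn -1·90°
n=2: pose=(-2,-4,W); sL=4/41, sR=4/37; mL=238/1517, mR=90/1517; mL+mR=8/37 → advance +1; mR−mL=-4/41 → turn -1·90°
n=3: pose=(-3,-4,N); sL=8/61, sR=8/49; mL=684/2989, mR=292/2989; mL+mR=16/49 → advance +1; mR−mL=-8/61 → turn -1·90°
n=4: pose=(-3,-3,E); sL=5/26, sR=10/61; mL=825/3172, mR=215/3172; mL+mR=20/61 → advance +1; mR−mL=-5/26 → turn -1·90°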